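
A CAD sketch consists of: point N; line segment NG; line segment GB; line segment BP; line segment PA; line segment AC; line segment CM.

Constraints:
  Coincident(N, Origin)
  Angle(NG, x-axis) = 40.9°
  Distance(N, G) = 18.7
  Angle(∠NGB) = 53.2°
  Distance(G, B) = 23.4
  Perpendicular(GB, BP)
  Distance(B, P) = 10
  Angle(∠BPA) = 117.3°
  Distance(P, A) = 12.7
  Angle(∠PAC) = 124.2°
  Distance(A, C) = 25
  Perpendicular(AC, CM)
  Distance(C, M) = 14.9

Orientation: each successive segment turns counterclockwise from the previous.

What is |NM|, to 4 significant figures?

27.91

N is at the origin; NG runs at 40.9° with length 18.7, so G = (14.13, 12.24). ∠NGB = 53.2° gives GB at 167.7° from the x-axis; with |GB| = 23.4, B = (-8.728, 17.23). The perpendicularity gives BP at right angles to GB, so BP runs at -102.3°; with |BP| = 10.0, P = (-10.86, 7.458). ∠BPA = 117.3° gives PA at -39.60° from the x-axis; with |PA| = 12.7, A = (-1.073, -0.6372). ∠PAC = 124.2° gives AC at 16.20° from the x-axis; with |AC| = 25.0, C = (22.93, 6.338). The perpendicularity gives CM at right angles to AC, so CM runs at 106.2°; with |CM| = 14.9, M = (18.78, 20.65). Then |NM| = |M − N| = 27.91.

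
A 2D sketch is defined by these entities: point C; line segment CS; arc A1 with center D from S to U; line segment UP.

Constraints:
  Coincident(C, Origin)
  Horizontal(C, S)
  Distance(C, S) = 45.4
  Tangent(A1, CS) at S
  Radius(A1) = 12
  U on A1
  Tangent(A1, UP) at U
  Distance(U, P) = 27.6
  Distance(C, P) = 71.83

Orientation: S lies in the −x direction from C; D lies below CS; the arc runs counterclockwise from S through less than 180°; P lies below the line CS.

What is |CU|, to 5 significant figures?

58.198

Checks: |DU| = 12.00 ✓; ∠(DU, UP) = 90.00° ✓; |UP| = 27.60 ✓; |CP| = 71.83 ✓.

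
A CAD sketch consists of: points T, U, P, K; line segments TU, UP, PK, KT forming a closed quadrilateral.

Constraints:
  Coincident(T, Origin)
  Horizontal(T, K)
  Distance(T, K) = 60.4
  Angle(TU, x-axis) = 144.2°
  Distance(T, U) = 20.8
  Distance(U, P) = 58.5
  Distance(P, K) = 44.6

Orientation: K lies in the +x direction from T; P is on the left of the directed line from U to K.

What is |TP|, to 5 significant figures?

51.810

T is at the origin; TK is horizontal with |TK| = 60.4 and K in +x, so K = (60.4, 0). TU runs at 144.2° with |TU| = 20.8, so U = (-16.870, 12.167). P is determined by |UP| = 58.5 and |PK| = 44.6 together: it lies at the intersection of circle(U, 58.5) and circle(K, 44.6). With |UK| = 78.222, the foot of the radical line on UK is 48.271 from U and the perpendicular offset is √(58.5² − 48.271²) = 33.047. Taking the left-of-UK solution: P = (35.954, 37.304).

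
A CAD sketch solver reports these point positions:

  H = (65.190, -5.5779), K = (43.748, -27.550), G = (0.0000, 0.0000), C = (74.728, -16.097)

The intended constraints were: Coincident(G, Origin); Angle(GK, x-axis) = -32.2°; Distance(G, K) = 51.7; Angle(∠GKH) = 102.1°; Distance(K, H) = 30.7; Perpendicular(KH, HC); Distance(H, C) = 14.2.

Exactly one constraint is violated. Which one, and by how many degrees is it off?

Perpendicular(KH, HC) — off by 3.50°.

G = (0.00, 0.00) ✓; GK at -32.20° ✓; |GK| = 51.70 ✓; ∠GKH = 102.1° ✓; |KH| = 30.70 ✓; ∠(KH, HC) = 93.50° ✗; |HC| = 14.20 ✓.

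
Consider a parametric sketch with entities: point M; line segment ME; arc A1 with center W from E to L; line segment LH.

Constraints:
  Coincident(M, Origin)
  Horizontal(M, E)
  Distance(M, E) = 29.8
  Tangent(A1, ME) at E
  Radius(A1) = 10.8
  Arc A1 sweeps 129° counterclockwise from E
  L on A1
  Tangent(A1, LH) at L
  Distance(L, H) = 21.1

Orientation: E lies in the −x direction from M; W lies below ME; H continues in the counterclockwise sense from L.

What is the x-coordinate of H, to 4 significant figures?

-24.91

M is at the origin; ME is horizontal with |ME| = 29.8 and E on the −x side, so E = (-29.80, 0.000). A1 meets ME tangentially, so WE is at right angles to ME, so W = E + (0, -10.8) = (-29.80, -10.80). On A1, E sits at bearing 90° from W; a 129° counterclockwise sweep puts L at bearing 219°, so L = W + 10.8·(cos 219°, sin 219°) = (-38.19, -17.60). A1 meets LH tangentially, so WL is at right angles to LH, so LH runs along (−sin 219°, cos 219°); with |LH| = 21.1, H = (-24.91, -33.99). So H.x = -24.91.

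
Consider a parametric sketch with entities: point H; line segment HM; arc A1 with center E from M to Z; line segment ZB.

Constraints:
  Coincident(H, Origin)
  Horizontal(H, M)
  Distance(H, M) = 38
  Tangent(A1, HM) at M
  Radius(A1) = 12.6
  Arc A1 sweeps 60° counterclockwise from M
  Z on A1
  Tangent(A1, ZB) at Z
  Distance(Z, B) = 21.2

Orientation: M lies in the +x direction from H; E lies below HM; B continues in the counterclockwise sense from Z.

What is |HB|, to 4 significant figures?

29.66

On A1, M sits at bearing 90° from E; a 60° counterclockwise sweep puts Z at bearing 150°, so Z = E + 12.6·(cos 150°, sin 150°) = (27.09, -6.300). A1 meets ZB tangentially, so EZ is at right angles to ZB, so ZB runs along (−sin 150°, cos 150°); with |ZB| = 21.2, B = (16.49, -24.66). Then |HB| = |B − H| = 29.66.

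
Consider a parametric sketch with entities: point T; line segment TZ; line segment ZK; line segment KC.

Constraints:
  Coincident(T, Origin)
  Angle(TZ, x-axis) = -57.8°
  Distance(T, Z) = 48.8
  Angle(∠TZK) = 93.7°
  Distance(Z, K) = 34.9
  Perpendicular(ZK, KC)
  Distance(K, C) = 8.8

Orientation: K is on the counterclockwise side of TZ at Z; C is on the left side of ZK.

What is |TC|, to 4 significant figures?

55.13

∠TZK = 93.7°, so ZK runs at -57.8° + (180° − 93.7°) = 28.50° from the x-axis; with |ZK| = 34.9, K = Z + 34.9·(cos 28.50°, sin 28.50°) = (56.68, -24.64). ZK is perpendicular to KC; with |KC| = 8.8 on the left of ZK, C = K + 8.8·(-0.4772, 0.8788) = (52.48, -16.91). Then |TC| = |C − T| = 55.13.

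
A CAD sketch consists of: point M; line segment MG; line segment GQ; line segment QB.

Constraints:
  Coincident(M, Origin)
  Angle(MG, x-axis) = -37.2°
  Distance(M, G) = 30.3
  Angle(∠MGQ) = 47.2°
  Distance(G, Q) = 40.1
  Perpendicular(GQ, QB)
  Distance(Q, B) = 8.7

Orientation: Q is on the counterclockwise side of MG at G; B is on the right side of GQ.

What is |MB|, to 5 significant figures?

36.572

M is at the origin; MG runs at -37.2° with length 30.3, so G = 30.3·(cos -37.2°, sin -37.2°) = (24.135, -18.319). ∠MGQ = 47.2°, so GQ runs at -37.2° + (180° − 47.2°) = 95.600° from the x-axis; with |GQ| = 40.1, Q = G + 40.1·(cos 95.600°, sin 95.600°) = (20.222, 21.589). The perpendicularity gives QB at right angles to GQ; with |QB| = 8.7 on the right of GQ, B = Q + 8.7·(0.99523, 0.097583) = (28.880, 22.438). Then |MB| = |B − M| = 36.572.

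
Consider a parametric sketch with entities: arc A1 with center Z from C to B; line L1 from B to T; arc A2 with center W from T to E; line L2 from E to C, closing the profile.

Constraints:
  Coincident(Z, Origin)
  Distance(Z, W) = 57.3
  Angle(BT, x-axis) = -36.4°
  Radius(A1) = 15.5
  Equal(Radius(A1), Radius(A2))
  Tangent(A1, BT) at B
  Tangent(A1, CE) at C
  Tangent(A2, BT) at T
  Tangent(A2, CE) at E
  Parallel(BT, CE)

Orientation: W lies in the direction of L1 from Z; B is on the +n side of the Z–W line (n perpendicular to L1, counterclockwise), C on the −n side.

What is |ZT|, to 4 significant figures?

59.36

Tangency of A1 to both parallel lines with radius 15.5 puts B and C at Z ± 15.5·n: B = (9.198, 12.48), C = (-9.198, -12.48). Equal radii place T and E the same way about W: T = W + 15.5·n = (55.32, -21.53), E = W − 15.5·n = (36.92, -46.48). Then |ZT| = |T − Z| = 59.36.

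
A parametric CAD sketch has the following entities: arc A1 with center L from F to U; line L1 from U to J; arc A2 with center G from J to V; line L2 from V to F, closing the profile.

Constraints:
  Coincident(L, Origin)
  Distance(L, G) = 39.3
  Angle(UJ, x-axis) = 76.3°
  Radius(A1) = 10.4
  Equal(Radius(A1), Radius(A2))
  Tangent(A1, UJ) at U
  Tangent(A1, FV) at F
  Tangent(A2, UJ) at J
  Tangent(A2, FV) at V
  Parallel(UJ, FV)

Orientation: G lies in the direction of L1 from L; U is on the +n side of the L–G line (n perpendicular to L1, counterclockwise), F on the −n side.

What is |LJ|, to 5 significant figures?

40.653

The slot axis is L1's direction at 76.3°, so u = (cos 76.3°, sin 76.3°) = (0.23684, 0.97155) and n = (−sin 76.3°, cos 76.3°) = (-0.97155, 0.23684). L is at the origin and G lies 39.3 along u from L, so G = 39.3·u = (9.3077, 38.182). Tangency of A1 to both parallel lines with radius 10.4 puts U and F at L ± 10.4·n: U = (-10.104, 2.4631), F = (10.104, -2.4631). Equal radii place J and V the same way about G: J = G + 10.4·n = (-0.79637, 40.645), V = G − 10.4·n = (19.412, 35.719). Then |LJ| = |J − L| = 40.653.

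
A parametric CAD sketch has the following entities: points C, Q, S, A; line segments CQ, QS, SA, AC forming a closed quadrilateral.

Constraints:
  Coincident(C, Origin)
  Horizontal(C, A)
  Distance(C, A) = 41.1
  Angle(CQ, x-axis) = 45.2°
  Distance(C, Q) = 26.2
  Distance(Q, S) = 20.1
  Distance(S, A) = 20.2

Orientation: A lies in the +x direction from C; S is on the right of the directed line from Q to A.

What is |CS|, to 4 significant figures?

20.99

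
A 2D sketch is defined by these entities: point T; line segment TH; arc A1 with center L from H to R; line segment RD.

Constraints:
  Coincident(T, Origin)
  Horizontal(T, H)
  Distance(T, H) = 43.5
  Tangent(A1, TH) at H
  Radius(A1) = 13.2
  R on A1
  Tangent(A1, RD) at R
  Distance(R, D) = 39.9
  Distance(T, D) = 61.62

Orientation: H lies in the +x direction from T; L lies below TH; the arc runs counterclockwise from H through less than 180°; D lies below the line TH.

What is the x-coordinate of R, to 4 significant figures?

30.30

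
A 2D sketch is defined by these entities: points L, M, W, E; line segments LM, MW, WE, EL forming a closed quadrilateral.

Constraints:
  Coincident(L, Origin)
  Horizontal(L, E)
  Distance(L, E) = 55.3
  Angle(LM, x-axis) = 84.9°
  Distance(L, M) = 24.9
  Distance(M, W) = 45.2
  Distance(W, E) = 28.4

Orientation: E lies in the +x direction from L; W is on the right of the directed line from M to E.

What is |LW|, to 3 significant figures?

31.4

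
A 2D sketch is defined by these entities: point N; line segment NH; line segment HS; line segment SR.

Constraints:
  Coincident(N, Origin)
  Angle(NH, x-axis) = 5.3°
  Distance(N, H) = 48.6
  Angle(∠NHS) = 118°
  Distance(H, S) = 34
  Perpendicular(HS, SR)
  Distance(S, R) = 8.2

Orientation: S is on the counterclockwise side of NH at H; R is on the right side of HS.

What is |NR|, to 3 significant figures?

76.4

∠NHS = 118.0°, so HS runs at 5.3° + (180° − 118.0°) = 67.3° from the x-axis; with |HS| = 34.0, S = H + 34.0·(cos 67.3°, sin 67.3°) = (61.5, 35.9). HS is perpendicular to SR; with |SR| = 8.2 on the right of HS, R = S + 8.2·(0.923, -0.386) = (69.1, 32.7). Then |NR| = |R − N| = 76.4.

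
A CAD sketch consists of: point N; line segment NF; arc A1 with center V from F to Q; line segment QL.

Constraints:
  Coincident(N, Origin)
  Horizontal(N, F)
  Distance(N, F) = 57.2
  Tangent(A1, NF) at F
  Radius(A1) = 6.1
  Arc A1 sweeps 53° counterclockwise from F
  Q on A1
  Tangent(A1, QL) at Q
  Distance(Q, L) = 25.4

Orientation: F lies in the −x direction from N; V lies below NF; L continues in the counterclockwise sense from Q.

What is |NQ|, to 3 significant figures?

62.1

Since A1 is tangent to NF there, VF ⟂ NF, so V = F + (0, -6.1) = (-57.2, -6.10). On A1, F sits at bearing 90° from V; a 53° counterclockwise sweep puts Q at bearing 143°, so Q = V + 6.1·(cos 143°, sin 143°) = (-62.1, -2.43). Then |NQ| = |Q − N| = 62.1.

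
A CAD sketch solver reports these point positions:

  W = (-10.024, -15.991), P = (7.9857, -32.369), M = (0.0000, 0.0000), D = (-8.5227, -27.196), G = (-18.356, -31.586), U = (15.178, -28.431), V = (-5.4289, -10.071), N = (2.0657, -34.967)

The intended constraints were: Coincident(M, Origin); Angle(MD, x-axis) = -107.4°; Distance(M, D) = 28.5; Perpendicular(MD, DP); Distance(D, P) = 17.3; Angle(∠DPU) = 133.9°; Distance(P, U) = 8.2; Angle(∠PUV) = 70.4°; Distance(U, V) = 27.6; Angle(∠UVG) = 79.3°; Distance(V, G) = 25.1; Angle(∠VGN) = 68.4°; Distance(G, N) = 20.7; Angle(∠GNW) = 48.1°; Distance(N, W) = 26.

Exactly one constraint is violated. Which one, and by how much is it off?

Distance(N, W) = 26 — off by 3.50.

M = (0.00, 0.00) ✓; MD at -107.4° ✓; |MD| = 28.50 ✓; ∠(MD, DP) = 90.00° ✓; |DP| = 17.30 ✓; ∠DPU = 133.9° ✓; |PU| = 8.200 ✓; ∠PUV = 70.40° ✓; |UV| = 27.60 ✓; ∠UVG = 79.30° ✓; |VG| = 25.10 ✓; ∠VGN = 68.40° ✓; |GN| = 20.70 ✓; ∠GNW = 48.10° ✓; |NW| = 22.50 ✗.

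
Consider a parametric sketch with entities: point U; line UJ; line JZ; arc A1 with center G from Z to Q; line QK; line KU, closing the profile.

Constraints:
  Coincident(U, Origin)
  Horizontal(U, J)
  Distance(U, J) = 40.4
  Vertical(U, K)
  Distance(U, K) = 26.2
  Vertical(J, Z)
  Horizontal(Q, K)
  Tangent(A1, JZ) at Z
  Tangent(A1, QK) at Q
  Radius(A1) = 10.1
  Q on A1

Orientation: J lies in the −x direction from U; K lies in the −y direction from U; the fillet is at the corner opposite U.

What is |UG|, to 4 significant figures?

34.31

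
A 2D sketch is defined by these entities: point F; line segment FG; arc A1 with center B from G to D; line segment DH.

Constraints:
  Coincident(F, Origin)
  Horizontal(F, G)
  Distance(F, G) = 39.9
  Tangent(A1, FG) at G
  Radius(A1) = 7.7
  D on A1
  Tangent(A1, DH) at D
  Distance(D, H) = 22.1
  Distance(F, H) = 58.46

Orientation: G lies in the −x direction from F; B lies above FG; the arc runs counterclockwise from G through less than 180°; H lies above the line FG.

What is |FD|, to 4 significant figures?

37.27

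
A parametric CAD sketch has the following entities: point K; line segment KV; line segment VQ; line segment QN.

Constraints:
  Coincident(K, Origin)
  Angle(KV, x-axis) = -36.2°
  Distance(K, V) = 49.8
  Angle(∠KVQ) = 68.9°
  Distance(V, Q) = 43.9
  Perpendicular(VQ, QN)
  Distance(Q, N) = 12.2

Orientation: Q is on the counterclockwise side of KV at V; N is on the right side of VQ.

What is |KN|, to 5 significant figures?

64.154

K is at the origin; KV runs at -36.2° with length 49.8, so V = 49.8·(cos -36.2°, sin -36.2°) = (40.187, -29.412). ∠KVQ = 68.9°, so VQ runs at -36.2° + (180° − 68.9°) = 74.900° from the x-axis; with |VQ| = 43.9, Q = V + 43.9·(cos 74.900°, sin 74.900°) = (51.623, 12.972). The perpendicularity gives QN at right angles to VQ; with |QN| = 12.2 on the right of VQ, N = Q + 12.2·(0.96547, -0.26050) = (63.402, 9.7939). Then |KN| = |N − K| = 64.154.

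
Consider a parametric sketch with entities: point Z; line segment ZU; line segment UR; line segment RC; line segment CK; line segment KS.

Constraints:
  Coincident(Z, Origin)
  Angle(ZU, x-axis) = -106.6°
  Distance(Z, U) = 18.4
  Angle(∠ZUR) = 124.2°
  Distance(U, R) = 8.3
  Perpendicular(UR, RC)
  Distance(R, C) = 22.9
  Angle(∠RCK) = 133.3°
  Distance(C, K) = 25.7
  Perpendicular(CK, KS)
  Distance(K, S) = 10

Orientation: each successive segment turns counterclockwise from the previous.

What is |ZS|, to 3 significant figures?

19.3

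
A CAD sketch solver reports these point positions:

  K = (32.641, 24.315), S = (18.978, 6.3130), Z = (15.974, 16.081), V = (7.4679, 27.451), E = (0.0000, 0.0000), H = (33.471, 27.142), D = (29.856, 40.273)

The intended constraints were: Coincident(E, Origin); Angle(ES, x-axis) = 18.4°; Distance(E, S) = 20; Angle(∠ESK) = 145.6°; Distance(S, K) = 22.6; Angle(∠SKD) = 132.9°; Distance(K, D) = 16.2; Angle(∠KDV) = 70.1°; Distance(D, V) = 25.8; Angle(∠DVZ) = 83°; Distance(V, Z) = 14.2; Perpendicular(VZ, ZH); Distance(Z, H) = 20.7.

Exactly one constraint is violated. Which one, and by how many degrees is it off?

Perpendicular(VZ, ZH) — off by 4.50°.

E = (0.00, 0.00) ✓; ES at 18.40° ✓; |ES| = 20.00 ✓; ∠ESK = 145.6° ✓; |SK| = 22.60 ✓; ∠SKD = 132.9° ✓; |KD| = 16.20 ✓; ∠KDV = 70.10° ✓; |DV| = 25.80 ✓; ∠DVZ = 83.00° ✓; |VZ| = 14.20 ✓; ∠(VZ, ZH) = 85.50° ✗; |ZH| = 20.70 ✓.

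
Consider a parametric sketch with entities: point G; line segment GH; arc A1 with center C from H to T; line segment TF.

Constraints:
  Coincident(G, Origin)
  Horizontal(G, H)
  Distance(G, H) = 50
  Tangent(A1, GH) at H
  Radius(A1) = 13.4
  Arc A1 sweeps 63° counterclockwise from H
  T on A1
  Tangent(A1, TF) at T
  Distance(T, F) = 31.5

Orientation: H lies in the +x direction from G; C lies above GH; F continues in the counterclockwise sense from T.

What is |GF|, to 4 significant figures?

84.05

G is at the origin; GH is horizontal with |GH| = 50.0 and H on the +x side, so H = (50.00, 0.000). Since A1 is tangent to GH there, CH ⟂ GH, so C = H + (0, 13.4) = (50.00, 13.40). On A1, H sits at bearing -90° from C; a 63° counterclockwise sweep puts T at bearing -27°, so T = C + 13.4·(cos -27°, sin -27°) = (61.94, 7.317). Tangency of A1 to TF means the radius CT is perpendicular to TF, so TF runs along (−sin -27°, cos -27°); with |TF| = 31.5, F = (76.24, 35.38). Then |GF| = |F − G| = 84.05.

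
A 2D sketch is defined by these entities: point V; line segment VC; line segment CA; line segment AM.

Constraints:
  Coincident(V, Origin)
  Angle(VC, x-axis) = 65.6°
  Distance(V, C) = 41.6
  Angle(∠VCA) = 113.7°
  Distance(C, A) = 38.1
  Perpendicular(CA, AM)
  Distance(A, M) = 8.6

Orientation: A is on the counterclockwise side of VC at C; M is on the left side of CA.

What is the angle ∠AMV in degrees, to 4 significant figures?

118.3°

V is at the origin; VC runs at 65.6° with length 41.6, so C = 41.6·(cos 65.6°, sin 65.6°) = (17.19, 37.88). ∠VCA = 113.7°, so CA runs at 65.6° + (180° − 113.7°) = 131.9° from the x-axis; with |CA| = 38.1, A = C + 38.1·(cos 131.9°, sin 131.9°) = (-8.259, 66.24). CA is perpendicular to AM; with |AM| = 8.6 on the left of CA, M = A + 8.6·(-0.7443, -0.6678) = (-14.66, 60.50). Then cos ∠AMV = MA·MV / (|MA||MV|), giving 118.3°.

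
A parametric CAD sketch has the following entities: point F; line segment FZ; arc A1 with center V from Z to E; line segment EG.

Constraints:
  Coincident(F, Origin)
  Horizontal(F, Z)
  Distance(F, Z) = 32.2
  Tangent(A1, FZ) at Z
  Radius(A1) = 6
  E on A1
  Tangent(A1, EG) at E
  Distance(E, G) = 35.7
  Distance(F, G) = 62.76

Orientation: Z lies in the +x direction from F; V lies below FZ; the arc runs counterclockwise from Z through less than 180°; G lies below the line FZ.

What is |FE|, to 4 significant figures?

29.31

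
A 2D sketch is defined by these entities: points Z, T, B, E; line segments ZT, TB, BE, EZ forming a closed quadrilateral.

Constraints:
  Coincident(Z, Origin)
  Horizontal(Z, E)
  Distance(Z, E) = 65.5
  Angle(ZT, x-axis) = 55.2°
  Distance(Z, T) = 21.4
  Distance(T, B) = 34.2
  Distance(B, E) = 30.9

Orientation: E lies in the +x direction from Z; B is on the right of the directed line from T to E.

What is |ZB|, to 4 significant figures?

36.29

Z is at the origin; ZE is horizontal with |ZE| = 65.5 and E in +x, so E = (65.5, 0). ZT runs at 55.2° with |ZT| = 21.4, so T = (12.21, 17.57). B is determined by |TB| = 34.2 and |BE| = 30.9 together: it lies at the intersection of circle(T, 34.2) and circle(E, 30.9). With |TE| = 56.11, the foot of the radical line on TE is 29.97 from T and the perpendicular offset is √(34.2² − 29.97²) = 16.48. Taking the right-of-TE solution: B = (35.51, -7.461).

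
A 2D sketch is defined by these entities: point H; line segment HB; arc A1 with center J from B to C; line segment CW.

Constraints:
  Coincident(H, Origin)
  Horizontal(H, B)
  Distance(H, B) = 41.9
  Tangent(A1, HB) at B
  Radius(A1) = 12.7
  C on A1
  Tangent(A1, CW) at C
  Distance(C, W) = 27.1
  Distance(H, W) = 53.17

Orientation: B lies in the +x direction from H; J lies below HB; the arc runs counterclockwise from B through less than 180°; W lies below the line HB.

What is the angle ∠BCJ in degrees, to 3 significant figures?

40.7°

H is at the origin; HB is horizontal with |HB| = 41.9 and B on the +x side, so B = (41.9, 0.00). Since A1 is tangent to HB there, JB ⟂ HB, so J = B + (0, -12.7) = (41.9, -12.7). Since JC ⟂ CW (tangency), |JW| = √(12.7² + 27.1²) = 29.9 regardless of where C sits on A1. So W lies on both circle(H, 53.17) and circle(J, 29.9); the below-HB intersection is W = (33.4, -41.4). C is the foot of the tangent from W: C = (29.3, -14.6).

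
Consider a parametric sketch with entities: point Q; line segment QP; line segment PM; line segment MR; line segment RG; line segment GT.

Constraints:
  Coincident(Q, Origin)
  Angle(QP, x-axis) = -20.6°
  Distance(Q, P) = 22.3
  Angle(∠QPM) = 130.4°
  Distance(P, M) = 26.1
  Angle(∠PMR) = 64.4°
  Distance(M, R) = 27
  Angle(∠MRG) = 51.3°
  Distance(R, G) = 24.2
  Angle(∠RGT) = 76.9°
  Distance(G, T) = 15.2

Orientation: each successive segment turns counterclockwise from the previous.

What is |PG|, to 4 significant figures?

4.689

Q is at the origin; QP runs at -20.6° with length 22.3, so P = (20.87, -7.846). ∠QPM = 130.4° gives PM at 29.00° from the x-axis; with |PM| = 26.1, M = (43.70, 4.807). ∠PMR = 64.4° gives MR at 144.6° from the x-axis; with |MR| = 27.0, R = (21.69, 20.45). ∠MRG = 51.3° gives RG at -86.70° from the x-axis; with |RG| = 24.2, G = (23.09, -3.712). Then |PG| = |G − P| = 4.689.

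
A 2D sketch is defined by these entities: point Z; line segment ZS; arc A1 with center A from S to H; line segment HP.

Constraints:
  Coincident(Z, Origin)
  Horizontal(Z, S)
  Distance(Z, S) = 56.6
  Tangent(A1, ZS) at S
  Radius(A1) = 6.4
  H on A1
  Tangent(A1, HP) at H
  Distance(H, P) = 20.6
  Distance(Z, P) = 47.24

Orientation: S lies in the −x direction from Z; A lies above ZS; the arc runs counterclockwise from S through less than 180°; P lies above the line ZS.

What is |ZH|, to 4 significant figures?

50.98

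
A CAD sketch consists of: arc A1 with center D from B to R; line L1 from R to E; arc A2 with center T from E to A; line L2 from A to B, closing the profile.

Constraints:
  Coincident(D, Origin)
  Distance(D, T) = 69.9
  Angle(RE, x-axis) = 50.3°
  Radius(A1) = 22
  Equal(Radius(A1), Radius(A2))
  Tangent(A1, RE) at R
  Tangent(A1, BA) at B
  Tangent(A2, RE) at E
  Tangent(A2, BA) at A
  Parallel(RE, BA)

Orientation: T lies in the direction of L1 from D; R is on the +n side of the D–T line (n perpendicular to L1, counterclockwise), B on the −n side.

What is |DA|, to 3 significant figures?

73.3

The slot axis is L1's direction at 50.3°, so u = (cos 50.3°, sin 50.3°) = (0.639, 0.769) and n = (−sin 50.3°, cos 50.3°) = (-0.769, 0.639). D is at the origin and T lies 69.9 along u from D, so T = 69.9·u = (44.6, 53.8). Tangency of A1 to both parallel lines with radius 22.0 puts R and B at D ± 22.0·n: R = (-16.9, 14.1), B = (16.9, -14.1). Equal radii place E and A the same way about T: E = T + 22.0·n = (27.7, 67.8), A = T − 22.0·n = (61.6, 39.7). Then |DA| = |A − D| = 73.3.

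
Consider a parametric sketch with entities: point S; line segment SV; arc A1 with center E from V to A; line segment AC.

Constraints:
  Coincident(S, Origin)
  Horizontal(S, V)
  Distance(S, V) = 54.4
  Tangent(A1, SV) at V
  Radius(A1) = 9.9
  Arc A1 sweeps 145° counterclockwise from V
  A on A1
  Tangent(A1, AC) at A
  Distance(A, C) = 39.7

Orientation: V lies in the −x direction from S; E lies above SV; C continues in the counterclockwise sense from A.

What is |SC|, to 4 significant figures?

90.90

S is at the origin; S and V share the same y with |SV| = 54.4 and V on the −x side, so V = (-54.40, 0.000). Since A1 is tangent to SV there, EV ⟂ SV, so E = V + (0, 9.9) = (-54.40, 9.900). On A1, V sits at bearing -90° from E; a 145° counterclockwise sweep puts A at bearing 55°, so A = E + 9.9·(cos 55°, sin 55°) = (-48.72, 18.01). Since A1 is tangent to AC there, EA ⟂ AC, so AC runs along (−sin 55°, cos 55°); with |AC| = 39.7, C = (-81.24, 40.78). Then |SC| = |C − S| = 90.90.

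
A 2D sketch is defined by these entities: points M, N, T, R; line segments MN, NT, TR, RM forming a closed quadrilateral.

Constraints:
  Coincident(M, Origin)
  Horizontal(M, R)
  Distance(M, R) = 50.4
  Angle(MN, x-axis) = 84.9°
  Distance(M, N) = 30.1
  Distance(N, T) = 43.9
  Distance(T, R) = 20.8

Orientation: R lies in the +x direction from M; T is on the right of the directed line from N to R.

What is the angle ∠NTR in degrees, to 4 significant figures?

116.6°

M is at the origin; M and R share the same y with |MR| = 50.4 and R in +x, so R = (50.4, 0). MN runs at 84.9° with |MN| = 30.1, so N = (2.676, 29.98). T is determined by |NT| = 43.9 and |TR| = 20.8 together: it lies at the intersection of circle(N, 43.9) and circle(R, 20.8). With |NR| = 56.36, the foot of the radical line on NR is 41.44 from N and the perpendicular offset is √(43.9² − 41.44²) = 14.49. Taking the right-of-NR solution: T = (30.06, -4.334).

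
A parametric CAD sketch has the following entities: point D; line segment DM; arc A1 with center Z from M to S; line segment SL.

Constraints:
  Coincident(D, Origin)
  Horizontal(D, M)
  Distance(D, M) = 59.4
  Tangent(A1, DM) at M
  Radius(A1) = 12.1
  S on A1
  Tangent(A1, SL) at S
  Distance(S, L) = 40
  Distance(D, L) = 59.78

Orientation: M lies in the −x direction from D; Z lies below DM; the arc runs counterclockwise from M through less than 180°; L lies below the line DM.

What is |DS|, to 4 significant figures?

70.52

D is at the origin; DM is horizontal with |DM| = 59.4 and M on the −x side, so M = (-59.40, 0.000). A1 meets DM tangentially, so ZM is at right angles to DM, so Z = M + (0, -12.1) = (-59.40, -12.10). Since ZS ⟂ SL (tangency), |ZL| = √(12.1² + 40.0²) = 41.79 regardless of where S sits on A1. So L lies on both circle(D, 59.78) and circle(Z, 41.79); the below-DM intersection is L = (-36.70, -47.19). S is the foot of the tangent from L: S = (-67.22, -21.33).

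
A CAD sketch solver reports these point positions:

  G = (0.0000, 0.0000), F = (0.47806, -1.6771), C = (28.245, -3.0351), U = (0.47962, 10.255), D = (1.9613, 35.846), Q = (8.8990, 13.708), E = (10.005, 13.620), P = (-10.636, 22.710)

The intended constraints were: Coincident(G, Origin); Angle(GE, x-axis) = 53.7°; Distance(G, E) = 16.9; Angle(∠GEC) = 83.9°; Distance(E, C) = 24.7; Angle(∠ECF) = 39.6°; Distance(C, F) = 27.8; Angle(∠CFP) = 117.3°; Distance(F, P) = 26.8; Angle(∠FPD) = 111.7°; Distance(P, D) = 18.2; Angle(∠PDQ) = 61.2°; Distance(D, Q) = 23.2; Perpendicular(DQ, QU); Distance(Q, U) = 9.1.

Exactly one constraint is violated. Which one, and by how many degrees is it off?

Perpendicular(DQ, QU) — off by 4.90°.

G = (0.00, 0.00) ✓; GE at 53.70° ✓; |GE| = 16.90 ✓; ∠GEC = 83.90° ✓; |EC| = 24.70 ✓; ∠ECF = 39.60° ✓; |CF| = 27.80 ✓; ∠CFP = 117.3° ✓; |FP| = 26.80 ✓; ∠FPD = 111.7° ✓; |PD| = 18.20 ✓; ∠PDQ = 61.20° ✓; |DQ| = 23.20 ✓; ∠(DQ, QU) = 85.10° ✗; |QU| = 9.100 ✓.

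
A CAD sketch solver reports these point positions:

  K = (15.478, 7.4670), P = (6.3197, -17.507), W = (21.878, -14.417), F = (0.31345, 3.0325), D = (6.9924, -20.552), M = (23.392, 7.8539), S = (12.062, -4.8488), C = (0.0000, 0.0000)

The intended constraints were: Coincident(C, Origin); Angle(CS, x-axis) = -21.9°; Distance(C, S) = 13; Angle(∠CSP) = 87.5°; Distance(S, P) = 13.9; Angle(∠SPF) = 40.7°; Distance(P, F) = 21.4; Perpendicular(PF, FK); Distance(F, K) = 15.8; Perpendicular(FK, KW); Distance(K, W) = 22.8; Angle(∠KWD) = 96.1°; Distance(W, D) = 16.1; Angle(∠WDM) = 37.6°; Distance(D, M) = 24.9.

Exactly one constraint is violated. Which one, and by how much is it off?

Distance(D, M) = 24.9 — off by 7.90.

C = (0.00, 0.00) ✓; CS at -21.90° ✓; |CS| = 13.00 ✓; ∠CSP = 87.50° ✓; |SP| = 13.90 ✓; ∠SPF = 40.70° ✓; |PF| = 21.40 ✓; ∠(PF, FK) = 90.00° ✓; |FK| = 15.80 ✓; ∠(FK, KW) = 90.00° ✓; |KW| = 22.80 ✓; ∠KWD = 96.10° ✓; |WD| = 16.10 ✓; ∠WDM = 37.60° ✓; |DM| = 32.80 ✗.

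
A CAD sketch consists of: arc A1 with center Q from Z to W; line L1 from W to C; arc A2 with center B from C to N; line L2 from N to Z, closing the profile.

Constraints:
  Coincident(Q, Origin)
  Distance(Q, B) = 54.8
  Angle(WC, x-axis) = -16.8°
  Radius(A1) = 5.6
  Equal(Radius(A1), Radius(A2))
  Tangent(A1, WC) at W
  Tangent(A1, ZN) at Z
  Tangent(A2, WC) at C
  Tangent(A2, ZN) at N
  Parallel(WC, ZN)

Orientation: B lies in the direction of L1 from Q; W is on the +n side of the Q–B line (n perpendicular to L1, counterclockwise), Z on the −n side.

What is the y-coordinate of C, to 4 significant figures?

-10.48

Tangency of A1 to both parallel lines with radius 5.6 puts W and Z at Q ± 5.6·n: W = (1.619, 5.361), Z = (-1.619, -5.361). Equal radii place C and N the same way about B: C = B + 5.6·n = (54.08, -10.48), N = B − 5.6·n = (50.84, -21.20). So C.y = -10.48.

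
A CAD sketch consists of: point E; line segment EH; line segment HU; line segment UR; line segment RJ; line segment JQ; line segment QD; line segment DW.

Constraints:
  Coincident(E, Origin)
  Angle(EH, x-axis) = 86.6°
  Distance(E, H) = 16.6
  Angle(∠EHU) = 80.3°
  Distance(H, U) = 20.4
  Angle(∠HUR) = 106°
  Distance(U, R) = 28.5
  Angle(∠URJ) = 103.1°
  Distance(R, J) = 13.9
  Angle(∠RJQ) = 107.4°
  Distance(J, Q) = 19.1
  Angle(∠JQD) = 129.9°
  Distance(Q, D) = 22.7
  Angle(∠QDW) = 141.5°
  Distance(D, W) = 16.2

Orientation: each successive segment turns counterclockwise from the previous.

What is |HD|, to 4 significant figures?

4.032

E is at the origin; EH runs at 86.6° with length 16.6, so H = (0.9845, 16.57). ∠EHU = 80.3° gives HU at -173.7° from the x-axis; with |HU| = 20.4, U = (-19.29, 14.33). ∠HUR = 106.0° gives UR at -99.70° from the x-axis; with |UR| = 28.5, R = (-24.09, -13.76). ∠URJ = 103.1° gives RJ at -22.80° from the x-axis; with |RJ| = 13.9, J = (-11.28, -19.15). ∠RJQ = 107.4° gives JQ at 49.80° from the x-axis; with |JQ| = 19.1, Q = (1.048, -4.558). ∠JQD = 129.9° gives QD at 99.90° from the x-axis; with |QD| = 22.7, D = (-2.855, 17.80). Then |HD| = |D − H| = 4.032.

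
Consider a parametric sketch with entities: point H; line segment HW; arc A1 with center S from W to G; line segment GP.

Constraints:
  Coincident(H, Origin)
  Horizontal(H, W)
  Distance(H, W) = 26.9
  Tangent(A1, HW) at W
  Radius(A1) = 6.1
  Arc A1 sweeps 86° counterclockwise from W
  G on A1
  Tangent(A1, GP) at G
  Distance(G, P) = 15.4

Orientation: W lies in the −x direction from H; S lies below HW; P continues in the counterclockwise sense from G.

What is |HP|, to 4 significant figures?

40.03

H is at the origin; HW is horizontal with |HW| = 26.9 and W on the −x side, so W = (-26.90, 0.000). Tangency of A1 to HW means the radius SW is perpendicular to HW, so S = W + (0, -6.1) = (-26.90, -6.100). On A1, W sits at bearing 90° from S; an 86° counterclockwise sweep puts G at bearing 176°, so G = S + 6.1·(cos 176°, sin 176°) = (-32.99, -5.674). Tangency of A1 to GP means the radius SG is perpendicular to GP, so GP runs along (−sin 176°, cos 176°); with |GP| = 15.4, P = (-34.06, -21.04). Then |HP| = |P − H| = 40.03.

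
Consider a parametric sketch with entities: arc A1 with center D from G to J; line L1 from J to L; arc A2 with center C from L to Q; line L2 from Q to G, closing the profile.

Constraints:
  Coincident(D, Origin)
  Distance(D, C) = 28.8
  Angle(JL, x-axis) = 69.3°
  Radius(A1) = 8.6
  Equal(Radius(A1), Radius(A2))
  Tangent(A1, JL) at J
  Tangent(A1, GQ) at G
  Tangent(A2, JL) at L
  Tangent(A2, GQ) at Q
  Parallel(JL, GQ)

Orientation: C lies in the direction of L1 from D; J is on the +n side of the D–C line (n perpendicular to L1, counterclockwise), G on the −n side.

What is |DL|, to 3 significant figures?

30.1

Tangency of A1 to both parallel lines with radius 8.6 puts J and G at D ± 8.6·n: J = (-8.04, 3.04), G = (8.04, -3.04). Equal radii place L and Q the same way about C: L = C + 8.6·n = (2.14, 30.0), Q = C − 8.6·n = (18.2, 23.9). Then |DL| = |L − D| = 30.1.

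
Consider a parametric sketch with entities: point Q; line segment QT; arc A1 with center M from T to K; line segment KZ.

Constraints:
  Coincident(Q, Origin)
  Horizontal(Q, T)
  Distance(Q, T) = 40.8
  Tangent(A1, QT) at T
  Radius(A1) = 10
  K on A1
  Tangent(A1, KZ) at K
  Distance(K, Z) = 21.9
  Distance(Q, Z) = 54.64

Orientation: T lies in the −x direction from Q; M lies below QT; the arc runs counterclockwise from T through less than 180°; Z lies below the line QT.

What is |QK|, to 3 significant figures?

52.0

Checks: |MK| = 10.00 ✓; ∠(MK, KZ) = 90.00° ✓; |KZ| = 21.90 ✓; |QZ| = 54.64 ✓.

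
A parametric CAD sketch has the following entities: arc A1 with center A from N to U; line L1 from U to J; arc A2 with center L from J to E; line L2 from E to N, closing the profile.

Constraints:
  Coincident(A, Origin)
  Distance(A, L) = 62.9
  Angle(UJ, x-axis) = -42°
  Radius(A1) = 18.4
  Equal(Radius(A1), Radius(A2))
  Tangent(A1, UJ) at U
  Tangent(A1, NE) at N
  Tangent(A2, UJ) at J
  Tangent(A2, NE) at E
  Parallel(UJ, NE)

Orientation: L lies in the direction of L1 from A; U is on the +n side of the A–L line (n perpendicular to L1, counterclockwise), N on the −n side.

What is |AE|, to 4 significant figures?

65.54

The slot axis is L1's direction at -42.0°, so u = (cos -42.0°, sin -42.0°) = (0.7431, -0.6691) and n = (−sin -42.0°, cos -42.0°) = (0.6691, 0.7431). A is at the origin and L lies 62.9 along u from A, so L = 62.9·u = (46.74, -42.09). Tangency of A1 to both parallel lines with radius 18.4 puts U and N at A ± 18.4·n: U = (12.31, 13.67), N = (-12.31, -13.67). Equal radii place J and E the same way about L: J = L + 18.4·n = (59.06, -28.41), E = L − 18.4·n = (34.43, -55.76). Then |AE| = |E − A| = 65.54.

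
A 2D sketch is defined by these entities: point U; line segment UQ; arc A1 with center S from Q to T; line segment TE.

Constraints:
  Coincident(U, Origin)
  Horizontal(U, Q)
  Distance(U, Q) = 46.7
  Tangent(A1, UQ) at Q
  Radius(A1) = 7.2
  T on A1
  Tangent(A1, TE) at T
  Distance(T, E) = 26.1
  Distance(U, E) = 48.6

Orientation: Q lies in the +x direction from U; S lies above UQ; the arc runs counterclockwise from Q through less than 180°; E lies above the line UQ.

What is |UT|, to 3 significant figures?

53.7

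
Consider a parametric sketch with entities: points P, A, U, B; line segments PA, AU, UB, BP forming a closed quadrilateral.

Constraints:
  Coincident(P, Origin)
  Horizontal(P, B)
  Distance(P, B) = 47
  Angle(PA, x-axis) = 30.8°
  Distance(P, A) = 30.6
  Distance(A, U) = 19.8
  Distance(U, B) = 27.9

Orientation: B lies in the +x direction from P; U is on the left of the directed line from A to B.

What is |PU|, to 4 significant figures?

50.34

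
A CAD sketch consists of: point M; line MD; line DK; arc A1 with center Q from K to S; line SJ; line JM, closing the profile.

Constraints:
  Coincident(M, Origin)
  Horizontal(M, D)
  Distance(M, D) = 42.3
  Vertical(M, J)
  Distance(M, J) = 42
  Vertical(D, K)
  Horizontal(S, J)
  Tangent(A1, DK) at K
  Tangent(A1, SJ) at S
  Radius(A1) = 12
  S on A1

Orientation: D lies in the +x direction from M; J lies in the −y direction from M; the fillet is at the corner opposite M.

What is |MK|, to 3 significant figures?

51.9

M is at the origin; MD is horizontal with |MD| = 42.3 and D on the +x side, so D = (42.3, 0.00). M and J share the same x with |MJ| = 42.0 and J on the −y side, so J = (0.00, -42.0). The virtual corner opposite M is at (42.3, -42.0). Since A1 is tangent to DK there, QK ⟂ DK and the tangent condition forces QS to be normal to SJ, with radius 12.0, so the center Q sits 12.0 in from both sides at Q = (30.3, -30.0). That places the tangent points at K = (42.3, -30.0) on DK and S = (30.3, -42.0) on SJ. Then |MK| = |K − M| = 51.9.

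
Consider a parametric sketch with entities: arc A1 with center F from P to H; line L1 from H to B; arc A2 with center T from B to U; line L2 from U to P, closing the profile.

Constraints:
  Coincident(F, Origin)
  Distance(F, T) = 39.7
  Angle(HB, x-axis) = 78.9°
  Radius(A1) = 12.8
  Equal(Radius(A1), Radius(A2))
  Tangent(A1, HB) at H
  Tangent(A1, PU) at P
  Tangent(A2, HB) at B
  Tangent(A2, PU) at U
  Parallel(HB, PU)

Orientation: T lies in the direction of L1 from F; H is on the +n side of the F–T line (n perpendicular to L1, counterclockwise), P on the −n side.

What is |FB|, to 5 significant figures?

41.712

Tangency of A1 to both parallel lines with radius 12.8 puts H and P at F ± 12.8·n: H = (-12.561, 2.4643), P = (12.561, -2.4643). Equal radii place B and U the same way about T: B = T + 12.8·n = (-4.9174, 41.422), U = T − 12.8·n = (20.204, 36.493). Then |FB| = |B − F| = 41.712.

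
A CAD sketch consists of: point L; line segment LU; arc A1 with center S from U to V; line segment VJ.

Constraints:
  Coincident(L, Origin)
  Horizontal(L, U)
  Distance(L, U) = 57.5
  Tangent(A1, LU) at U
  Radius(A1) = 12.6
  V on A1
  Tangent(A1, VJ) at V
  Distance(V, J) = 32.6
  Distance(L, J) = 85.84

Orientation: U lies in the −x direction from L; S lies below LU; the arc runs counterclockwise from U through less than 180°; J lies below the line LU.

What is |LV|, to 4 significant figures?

70.86

Checks: |SV| = 12.60 ✓; ∠(SV, VJ) = 90.00° ✓; |VJ| = 32.60 ✓; |LJ| = 85.84 ✓.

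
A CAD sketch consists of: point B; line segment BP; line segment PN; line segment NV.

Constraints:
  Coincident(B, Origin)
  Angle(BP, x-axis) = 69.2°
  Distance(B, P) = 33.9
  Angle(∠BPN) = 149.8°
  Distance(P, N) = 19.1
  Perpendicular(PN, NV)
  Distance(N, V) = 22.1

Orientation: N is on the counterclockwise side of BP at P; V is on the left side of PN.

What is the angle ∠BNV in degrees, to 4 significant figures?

70.59°

B is at the origin; BP runs at 69.2° with length 33.9, so P = 33.9·(cos 69.2°, sin 69.2°) = (12.04, 31.69). ∠BPN = 149.8°, so PN runs at 69.2° + (180° − 149.8°) = 99.40° from the x-axis; with |PN| = 19.1, N = P + 19.1·(cos 99.40°, sin 99.40°) = (8.919, 50.53). PN is perpendicular to NV; with |NV| = 22.1 on the left of PN, V = N + 22.1·(-0.9866, -0.1633) = (-12.88, 46.92). Then cos ∠BNV = NB·NV / (|NB||NV|), giving 70.59°.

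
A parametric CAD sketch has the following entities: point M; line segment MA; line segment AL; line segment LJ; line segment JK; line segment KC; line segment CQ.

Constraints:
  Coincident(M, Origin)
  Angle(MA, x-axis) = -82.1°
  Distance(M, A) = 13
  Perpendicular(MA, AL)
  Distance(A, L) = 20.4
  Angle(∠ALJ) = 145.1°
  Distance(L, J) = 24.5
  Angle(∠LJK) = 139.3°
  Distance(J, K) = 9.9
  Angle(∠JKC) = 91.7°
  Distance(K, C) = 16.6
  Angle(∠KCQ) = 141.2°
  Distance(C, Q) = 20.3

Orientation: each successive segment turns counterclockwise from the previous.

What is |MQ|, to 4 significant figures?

11.09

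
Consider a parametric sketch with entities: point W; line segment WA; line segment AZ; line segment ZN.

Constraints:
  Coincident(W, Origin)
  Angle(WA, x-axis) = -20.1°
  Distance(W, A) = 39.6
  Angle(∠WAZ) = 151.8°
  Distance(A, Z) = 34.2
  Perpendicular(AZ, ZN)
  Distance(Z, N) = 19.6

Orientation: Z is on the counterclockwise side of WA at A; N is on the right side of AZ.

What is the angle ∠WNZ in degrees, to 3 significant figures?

61.0°

W is at the origin; WA runs at -20.1° with length 39.6, so A = 39.6·(cos -20.1°, sin -20.1°) = (37.2, -13.6). ∠WAZ = 151.8°, so AZ runs at -20.1° + (180° − 151.8°) = 8.10° from the x-axis; with |AZ| = 34.2, Z = A + 34.2·(cos 8.10°, sin 8.10°) = (71.0, -8.79). AZ ⟂ ZN; with |ZN| = 19.6 on the right of AZ, N = Z + 19.6·(0.141, -0.990) = (73.8, -28.2). Then cos ∠WNZ = NW·NZ / (|NW||NZ|), giving 61.0°.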